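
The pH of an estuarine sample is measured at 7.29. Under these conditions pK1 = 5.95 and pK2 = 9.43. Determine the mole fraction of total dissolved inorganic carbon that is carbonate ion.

α₂ = 1 / (1 + [H⁺]/K2 + [H⁺]²/(K1K2)) = 1 / (1 + 10^+2.14 + 10^+0.80)
   = 1 / (1 + 138.04 + 6.3096) = 1/145.35 = 0.006880

α₂ = 0.00688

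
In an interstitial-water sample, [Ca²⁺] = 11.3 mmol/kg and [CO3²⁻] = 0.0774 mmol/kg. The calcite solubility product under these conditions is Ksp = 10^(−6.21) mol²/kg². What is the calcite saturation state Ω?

Ksp = 10^(−6.21) = 6.166×10^-7
Ω = [Ca²⁺][CO3²⁻]/Ksp = (11.3×10^-3)(0.0774×10^-3) / 6.166×10^-7 = 1.42

Ω = 1.42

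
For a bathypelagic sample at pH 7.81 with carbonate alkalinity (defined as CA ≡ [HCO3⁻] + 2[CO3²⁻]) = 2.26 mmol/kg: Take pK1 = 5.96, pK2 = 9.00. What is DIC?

DIC = 2.16 mmol/kg

CA = [HCO3⁻] + 2[CO3²⁻] = (α₁ + 2α₂)·DIC
At pH 7.81: [H⁺]/K1 = 10^-1.85 = 0.014125, K2/[H⁺] = 10^-1.19 = 0.064565
α₁ = 1/(1 + 0.014125 + 0.064565) = 1/1.0787 = 0.9270; α₂ = α₁·K2/[H⁺] = 0.05986
α₁ + 2α₂ = 1.0468
DIC = CA / (α₁ + 2α₂) = 2.26 / 1.0468 = 2.16 mmol/kg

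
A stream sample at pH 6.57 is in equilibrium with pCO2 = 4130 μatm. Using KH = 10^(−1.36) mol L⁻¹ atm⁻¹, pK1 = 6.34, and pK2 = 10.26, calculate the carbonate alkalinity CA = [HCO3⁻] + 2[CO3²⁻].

CA = 0.306 mmol/L

[CO2*] = KH · pCO2 = 10^(−1.36) × 4130×10^-6 = 1.803×10^-4 mol/L
α₀ = 1/(1 + K1/[H⁺] + K1K2/[H⁺]²) = 1/(1 + 10^+0.23 + 10^-3.46) = 0.3706
DIC = [CO2*]/α₀ = 1.803×10^-4 / 0.3706 = 0.4865 mmol/L
CA = (α₁ + 2α₂)·DIC = (0.6293 + 2×0.0001285) × 0.4865 = 0.306 mmol/L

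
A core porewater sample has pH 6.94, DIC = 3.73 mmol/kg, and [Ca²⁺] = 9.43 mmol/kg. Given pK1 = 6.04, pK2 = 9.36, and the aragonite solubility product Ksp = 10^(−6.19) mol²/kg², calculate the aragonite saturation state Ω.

α₂ = 1 / (1 + [H⁺]/K2 + [H⁺]²/(K1K2)) = 1 / (1 + 10^+2.42 + 10^+1.52)
   = 1 / (1 + 263.03 + 33.113) = 1/297.14 = 0.003365
[CO3²⁻] = α₂ × DIC = 0.003365 × 3.73 = 0.01255 mmol/kg = 12.55 μmol/kg
Ksp = 10^(−6.19) = 6.457×10^-7
Ω = [Ca²⁺][CO3²⁻]/Ksp = (9.43×10^-3)(1.255×10^-5) / 6.457×10^-7 = 0.183

Ω = 0.183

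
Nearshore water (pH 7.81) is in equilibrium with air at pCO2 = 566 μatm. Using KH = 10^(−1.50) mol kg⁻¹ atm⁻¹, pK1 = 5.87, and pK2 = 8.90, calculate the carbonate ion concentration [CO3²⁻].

[CO3²⁻] = 0.127 mmol/kg

[CO2*] = KH · pCO2 = 10^(−1.50) × 566×10^-6 = 1.790×10^-5 mol/kg
α₀ = 1/(1 + K1/[H⁺] + K1K2/[H⁺]²) = 1/(1 + 10^+1.94 + 10^+0.85) = 0.01051
DIC = [CO2*]/α₀ = 1.790×10^-5 / 0.01051 = 1.704 mmol/kg
[CO3²⁻] = α₂·DIC; α₂ = 0.07438, so [CO3²⁻] = 0.07438 × 1.704 = 0.127 mmol/kg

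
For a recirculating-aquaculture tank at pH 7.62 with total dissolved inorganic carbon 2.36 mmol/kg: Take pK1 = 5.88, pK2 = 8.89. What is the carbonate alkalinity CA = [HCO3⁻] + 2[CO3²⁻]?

CA = 2.44 mmol/kg

CA = [HCO3⁻] + 2[CO3²⁻] = (α₁ + 2α₂)·DIC
At pH 7.62: [H⁺]/K1 = 10^-1.74 = 0.018197, K2/[H⁺] = 10^-1.27 = 0.053703
α₁ = 1/(1 + 0.018197 + 0.053703) = 1/1.0719 = 0.9329; α₂ = α₁·K2/[H⁺] = 0.05010
α₁ + 2α₂ = 1.0331
CA = 1.0331 × 2.36 = 2.44 mmol/kg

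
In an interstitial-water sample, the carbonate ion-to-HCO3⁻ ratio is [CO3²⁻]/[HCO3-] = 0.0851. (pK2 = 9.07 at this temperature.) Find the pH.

From K2 = [H⁺][CO3²⁻]/[HCO3-]:  pH = pK2 + log₁₀([CO3²⁻]/[HCO3-])
log₁₀(0.0851) = -1.070
pH = 9.07 + (-1.070) = 8.00

pH = 8.00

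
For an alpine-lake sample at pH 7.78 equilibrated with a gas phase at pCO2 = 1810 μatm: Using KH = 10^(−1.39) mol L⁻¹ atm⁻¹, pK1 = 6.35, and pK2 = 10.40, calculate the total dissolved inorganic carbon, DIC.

[CO2*] = KH · pCO2 = 10^(−1.39) × 1810×10^-6 = 7.374×10^-5 mol/L
α₀ = 1/(1 + K1/[H⁺] + K1K2/[H⁺]²) = 1/(1 + 10^+1.43 + 10^-1.19) = 0.03574
DIC = [CO2*]/α₀ = 7.374×10^-5 / 0.03574 = 2.06 mmol/L

DIC = 2.06 mmol/L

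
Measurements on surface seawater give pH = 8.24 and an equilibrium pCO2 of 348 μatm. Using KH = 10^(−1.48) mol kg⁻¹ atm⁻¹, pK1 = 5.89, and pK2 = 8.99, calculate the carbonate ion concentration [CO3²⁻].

[CO3²⁻] = 0.459 mmol/kg

[CO2*] = KH · pCO2 = 10^(−1.48) × 348×10^-6 = 1.152×10^-5 mol/kg
α₀ = 1/(1 + K1/[H⁺] + K1K2/[H⁺]²) = 1/(1 + 10^+2.35 + 10^+1.60) = 0.003778
DIC = [CO2*]/α₀ = 1.152×10^-5 / 0.003778 = 3.050 mmol/kg
[CO3²⁻] = α₂·DIC; α₂ = 0.1504, so [CO3²⁻] = 0.1504 × 3.050 = 0.459 mmol/kg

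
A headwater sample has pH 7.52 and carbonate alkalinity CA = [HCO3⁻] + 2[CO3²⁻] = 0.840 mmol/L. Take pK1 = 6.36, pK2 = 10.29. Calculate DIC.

DIC = 0.896 mmol/L

CA = [HCO3⁻] + 2[CO3²⁻] = (α₁ + 2α₂)·DIC
At pH 7.52: [H⁺]/K1 = 10^-1.16 = 0.069183, K2/[H⁺] = 10^-2.77 = 0.0016982
α₁ = 1/(1 + 0.069183 + 0.0016982) = 1/1.0709 = 0.9338; α₂ = α₁·K2/[H⁺] = 0.001586
α₁ + 2α₂ = 0.9370
DIC = CA / (α₁ + 2α₂) = 0.840 / 0.9370 = 0.896 mmol/L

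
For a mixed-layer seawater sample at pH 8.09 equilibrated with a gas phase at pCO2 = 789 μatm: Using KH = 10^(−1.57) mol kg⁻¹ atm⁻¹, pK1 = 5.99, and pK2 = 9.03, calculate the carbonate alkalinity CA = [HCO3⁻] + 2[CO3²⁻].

[CO2*] = KH · pCO2 = 10^(−1.57) × 789×10^-6 = 2.124×10^-5 mol/kg
α₀ = 1/(1 + K1/[H⁺] + K1K2/[H⁺]²) = 1/(1 + 10^+2.10 + 10^+1.16) = 0.007075
DIC = [CO2*]/α₀ = 2.124×10^-5 / 0.007075 = 3.002 mmol/kg
CA = (α₁ + 2α₂)·DIC = (0.8907 + 2×0.1023) × 3.002 = 3.29 mmol/kg

CA = 3.29 mmol/kg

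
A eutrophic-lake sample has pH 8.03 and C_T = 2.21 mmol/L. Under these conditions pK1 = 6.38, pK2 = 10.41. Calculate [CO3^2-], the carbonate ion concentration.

[CO3²⁻] = 8.97 μmol/L

α₂ = 1 / (1 + [H⁺]/K2 + [H⁺]²/(K1K2)) = 1 / (1 + 10^+2.38 + 10^+0.73)
   = 1 / (1 + 239.88 + 5.3703) = 1/246.25 = 0.004061
[CO3²⁻] = α₂ × DIC = 0.004061 × 2.21 = 0.00897 mmol/L = 8.97 μmol/L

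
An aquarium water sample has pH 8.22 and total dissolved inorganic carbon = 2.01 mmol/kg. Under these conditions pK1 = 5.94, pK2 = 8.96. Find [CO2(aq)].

[CO2*] = 8.89 μmol/kg

α₀ = 1 / (1 + K1/[H⁺] + K1K2/[H⁺]²) = 1 / (1 + 10^+2.28 + 10^+1.54)
   = 1 / (1 + 190.55 + 34.674) = 1/226.22 = 0.004420
[CO2*] = α₀ × DIC = 0.004420 × 2.01 = 0.00889 mmol/kg = 8.89 μmol/kg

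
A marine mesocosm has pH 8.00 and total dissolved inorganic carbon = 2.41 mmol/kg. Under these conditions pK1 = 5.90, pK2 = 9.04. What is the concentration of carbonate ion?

[CO3²⁻] = 0.200 mmol/kg

α₂ = 1 / (1 + [H⁺]/K2 + [H⁺]²/(K1K2)) = 1 / (1 + 10^+1.04 + 10^-1.06)
   = 1 / (1 + 10.965 + 0.087096) = 1/12.052 = 0.08297
[CO3²⁻] = α₂ × DIC = 0.08297 × 2.41 = 0.200 mmol/kg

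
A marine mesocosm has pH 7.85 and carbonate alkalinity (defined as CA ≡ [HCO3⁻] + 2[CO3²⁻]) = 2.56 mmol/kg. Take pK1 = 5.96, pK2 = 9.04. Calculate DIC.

CA = [HCO3⁻] + 2[CO3²⁻] = (α₁ + 2α₂)·DIC
At pH 7.85: [H⁺]/K1 = 10^-1.89 = 0.012882, K2/[H⁺] = 10^-1.19 = 0.064565
α₁ = 1/(1 + 0.012882 + 0.064565) = 1/1.0774 = 0.9281; α₂ = α₁·K2/[H⁺] = 0.05992
α₁ + 2α₂ = 1.0480
DIC = CA / (α₁ + 2α₂) = 2.56 / 1.0480 = 2.44 mmol/kg

DIC = 2.44 mmol/kg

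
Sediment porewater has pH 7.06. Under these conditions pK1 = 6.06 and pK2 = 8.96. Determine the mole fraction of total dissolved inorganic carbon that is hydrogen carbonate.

α₁ = 0.899

α₁ = 1 / (1 + [H⁺]/K1 + K2/[H⁺]) = 1 / (1 + 10^-1.00 + 10^-1.90)
   = 1 / (1 + 0.10000 + 0.012589) = 1/1.1126 = 0.8988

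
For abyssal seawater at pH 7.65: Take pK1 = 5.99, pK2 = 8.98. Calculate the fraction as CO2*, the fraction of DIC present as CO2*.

α₀ = 0.0205

α₀ = 1 / (1 + K1/[H⁺] + K1K2/[H⁺]²) = 1 / (1 + 10^+1.66 + 10^+0.33)
   = 1 / (1 + 45.709 + 2.1380) = 1/48.847 = 0.02047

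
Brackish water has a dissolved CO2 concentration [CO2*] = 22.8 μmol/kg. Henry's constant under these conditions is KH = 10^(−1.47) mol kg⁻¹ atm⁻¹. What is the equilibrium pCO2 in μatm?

KH = 10^(−1.47) = 3.388×10^-2 mol kg⁻¹ atm⁻¹
pCO2 = [CO2*]/KH = 22.8×10^-6 / 3.388×10^-2 = 6.73×10^-4 atm = 673 μatm

pCO2 = 673 μatm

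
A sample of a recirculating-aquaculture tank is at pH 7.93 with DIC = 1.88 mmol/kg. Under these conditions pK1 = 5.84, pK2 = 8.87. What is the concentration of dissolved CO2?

α₀ = 1 / (1 + K1/[H⁺] + K1K2/[H⁺]²) = 1 / (1 + 10^+2.09 + 10^+1.15)
   = 1 / (1 + 123.03 + 14.125) = 1/138.15 = 0.007238
[CO2*] = α₀ × DIC = 0.007238 × 1.88 = 0.0136 mmol/kg = 13.6 μmol/kg

[CO2*] = 13.6 μmol/kg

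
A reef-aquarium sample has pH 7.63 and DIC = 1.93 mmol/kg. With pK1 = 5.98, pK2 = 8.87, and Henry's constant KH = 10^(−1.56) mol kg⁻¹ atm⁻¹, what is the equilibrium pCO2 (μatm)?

α₀ = 1 / (1 + K1/[H⁺] + K1K2/[H⁺]²) = 1 / (1 + 10^+1.65 + 10^+0.41)
   = 1 / (1 + 44.668 + 2.5704) = 1/48.239 = 0.02073
[CO2*] = α₀ × DIC = 0.02073 × 1.93 = 0.04001 mmol/kg
pCO2 = [CO2*]/KH = 4.001×10^-5 / 2.754×10^-2 = 1450 μatm

pCO2 = 1450 μatm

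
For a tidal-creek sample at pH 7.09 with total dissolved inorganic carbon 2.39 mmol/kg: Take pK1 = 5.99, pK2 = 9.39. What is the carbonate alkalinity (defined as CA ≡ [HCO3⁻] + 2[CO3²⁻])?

CA = [HCO3⁻] + 2[CO3²⁻] = (α₁ + 2α₂)·DIC
At pH 7.09: [H⁺]/K1 = 10^-1.10 = 0.079433, K2/[H⁺] = 10^-2.30 = 0.0050119
α₁ = 1/(1 + 0.079433 + 0.0050119) = 1/1.0844 = 0.9221; α₂ = α₁·K2/[H⁺] = 0.004622
α₁ + 2α₂ = 0.9314
CA = 0.9314 × 2.39 = 2.23 mmol/kg

CA = 2.23 mmol/kg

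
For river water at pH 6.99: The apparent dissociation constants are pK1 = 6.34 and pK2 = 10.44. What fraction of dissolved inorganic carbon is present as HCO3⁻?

α₁ = 1 / (1 + [H⁺]/K1 + K2/[H⁺]) = 1 / (1 + 10^-0.65 + 10^-3.45)
   = 1 / (1 + 0.22387 + 0.00035481) = 1/1.2242 = 0.8168

α₁ = 0.817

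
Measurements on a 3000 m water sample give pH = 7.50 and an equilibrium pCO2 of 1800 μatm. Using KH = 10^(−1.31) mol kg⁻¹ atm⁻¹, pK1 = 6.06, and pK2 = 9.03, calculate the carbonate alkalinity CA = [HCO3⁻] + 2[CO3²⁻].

[CO2*] = KH · pCO2 = 10^(−1.31) × 1800×10^-6 = 8.816×10^-5 mol/kg
α₀ = 1/(1 + K1/[H⁺] + K1K2/[H⁺]²) = 1/(1 + 10^+1.44 + 10^-0.09) = 0.03407
DIC = [CO2*]/α₀ = 8.816×10^-5 / 0.03407 = 2.588 mmol/kg
CA = (α₁ + 2α₂)·DIC = (0.9382 + 2×0.02769) × 2.588 = 2.57 mmol/kg

CA = 2.57 mmol/kg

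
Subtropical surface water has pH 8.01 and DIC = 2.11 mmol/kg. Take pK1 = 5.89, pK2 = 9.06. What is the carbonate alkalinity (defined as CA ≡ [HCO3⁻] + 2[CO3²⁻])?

CA = [HCO3⁻] + 2[CO3²⁻] = (α₁ + 2α₂)·DIC
At pH 8.01: [H⁺]/K1 = 10^-2.12 = 0.0075858, K2/[H⁺] = 10^-1.05 = 0.089125
α₁ = 1/(1 + 0.0075858 + 0.089125) = 1/1.0967 = 0.9118; α₂ = α₁·K2/[H⁺] = 0.08127
α₁ + 2α₂ = 1.0743
CA = 1.0743 × 2.11 = 2.27 mmol/kg

CA = 2.27 mmol/kg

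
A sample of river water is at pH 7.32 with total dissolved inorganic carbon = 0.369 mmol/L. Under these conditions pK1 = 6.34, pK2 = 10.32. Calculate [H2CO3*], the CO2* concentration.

[CO2*] = 0.0349 mmol/L

α₀ = 1 / (1 + K1/[H⁺] + K1K2/[H⁺]²) = 1 / (1 + 10^+0.98 + 10^-2.02)
   = 1 / (1 + 9.5499 + 0.0095499) = 1/10.559 = 0.09470
[CO2*] = α₀ × DIC = 0.09470 × 0.369 = 0.0349 mmol/L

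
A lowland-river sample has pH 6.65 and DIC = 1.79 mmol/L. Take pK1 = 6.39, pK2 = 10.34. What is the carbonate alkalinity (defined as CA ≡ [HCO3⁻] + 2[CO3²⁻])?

CA = 1.16 mmol/L

CA = [HCO3⁻] + 2[CO3²⁻] = (α₁ + 2α₂)·DIC
At pH 6.65: [H⁺]/K1 = 10^-0.26 = 0.54954, K2/[H⁺] = 10^-3.69 = 0.00020417
α₁ = 1/(1 + 0.54954 + 0.00020417) = 1/1.5497 = 0.6453; α₂ = α₁·K2/[H⁺] = 0.0001317
α₁ + 2α₂ = 0.6455
CA = 0.6455 × 1.79 = 1.16 mmol/L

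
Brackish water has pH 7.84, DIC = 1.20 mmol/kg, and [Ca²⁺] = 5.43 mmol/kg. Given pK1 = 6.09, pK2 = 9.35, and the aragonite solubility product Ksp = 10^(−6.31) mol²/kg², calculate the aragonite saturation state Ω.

Ω = 0.392

α₂ = 1 / (1 + [H⁺]/K2 + [H⁺]²/(K1K2)) = 1 / (1 + 10^+1.51 + 10^-0.24)
   = 1 / (1 + 32.359 + 0.57544) = 1/33.935 = 0.02947
[CO3²⁻] = α₂ × DIC = 0.02947 × 1.20 = 0.03536 mmol/kg
Ksp = 10^(−6.31) = 4.898×10^-7
Ω = [Ca²⁺][CO3²⁻]/Ksp = (5.43×10^-3)(3.536×10^-5) / 4.898×10^-7 = 0.392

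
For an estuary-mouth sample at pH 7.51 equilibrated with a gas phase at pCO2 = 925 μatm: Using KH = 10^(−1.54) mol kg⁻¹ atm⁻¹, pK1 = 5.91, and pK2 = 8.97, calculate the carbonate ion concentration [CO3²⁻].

[CO2*] = KH · pCO2 = 10^(−1.54) × 925×10^-6 = 2.668×10^-5 mol/kg
α₀ = 1/(1 + K1/[H⁺] + K1K2/[H⁺]²) = 1/(1 + 10^+1.60 + 10^+0.14) = 0.02370
DIC = [CO2*]/α₀ = 2.668×10^-5 / 0.02370 = 1.126 mmol/kg
[CO3²⁻] = α₂·DIC; α₂ = 0.03272, so [CO3²⁻] = 0.03272 × 1.126 = 0.0368 mmol/kg

[CO3²⁻] = 0.0368 mmol/kg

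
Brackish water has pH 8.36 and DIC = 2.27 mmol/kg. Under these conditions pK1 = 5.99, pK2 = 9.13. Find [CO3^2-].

α₂ = 1 / (1 + [H⁺]/K2 + [H⁺]²/(K1K2)) = 1 / (1 + 10^+0.77 + 10^-1.60)
   = 1 / (1 + 5.8884 + 0.025119) = 1/6.9136 = 0.1446
[CO3²⁻] = α₂ × DIC = 0.1446 × 2.27 = 0.328 mmol/kg

[CO3²⁻] = 0.328 mmol/kg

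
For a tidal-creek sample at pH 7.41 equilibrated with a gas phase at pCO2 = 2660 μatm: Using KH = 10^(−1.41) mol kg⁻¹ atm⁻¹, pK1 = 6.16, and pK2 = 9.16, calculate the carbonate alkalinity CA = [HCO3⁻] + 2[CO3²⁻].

[CO2*] = KH · pCO2 = 10^(−1.41) × 2660×10^-6 = 1.035×10^-4 mol/kg
α₀ = 1/(1 + K1/[H⁺] + K1K2/[H⁺]²) = 1/(1 + 10^+1.25 + 10^-0.50) = 0.05236
DIC = [CO2*]/α₀ = 1.035×10^-4 / 0.05236 = 1.976 mmol/kg
CA = (α₁ + 2α₂)·DIC = (0.9311 + 2×0.01656) × 1.976 = 1.91 mmol/kg

CA = 1.91 mmol/kg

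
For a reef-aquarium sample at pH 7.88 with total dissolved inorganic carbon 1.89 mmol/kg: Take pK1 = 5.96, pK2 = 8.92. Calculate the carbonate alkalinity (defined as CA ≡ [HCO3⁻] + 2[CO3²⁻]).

CA = [HCO3⁻] + 2[CO3²⁻] = (α₁ + 2α₂)·DIC
At pH 7.88: [H⁺]/K1 = 10^-1.92 = 0.012023, K2/[H⁺] = 10^-1.04 = 0.091201
α₁ = 1/(1 + 0.012023 + 0.091201) = 1/1.1032 = 0.9064; α₂ = α₁·K2/[H⁺] = 0.08267
α₁ + 2α₂ = 1.0718
CA = 1.0718 × 1.89 = 2.03 mmol/kg

CA = 2.03 mmol/kg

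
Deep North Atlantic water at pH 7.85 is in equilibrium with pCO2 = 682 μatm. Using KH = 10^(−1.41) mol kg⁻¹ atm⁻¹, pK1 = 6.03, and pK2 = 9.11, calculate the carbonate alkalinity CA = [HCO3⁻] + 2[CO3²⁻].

[CO2*] = KH · pCO2 = 10^(−1.41) × 682×10^-6 = 2.653×10^-5 mol/kg
α₀ = 1/(1 + K1/[H⁺] + K1K2/[H⁺]²) = 1/(1 + 10^+1.82 + 10^+0.56) = 0.01414
DIC = [CO2*]/α₀ = 2.653×10^-5 / 0.01414 = 1.876 mmol/kg
CA = (α₁ + 2α₂)·DIC = (0.9345 + 2×0.05135) × 1.876 = 1.95 mmol/kg

CA = 1.95 mmol/kg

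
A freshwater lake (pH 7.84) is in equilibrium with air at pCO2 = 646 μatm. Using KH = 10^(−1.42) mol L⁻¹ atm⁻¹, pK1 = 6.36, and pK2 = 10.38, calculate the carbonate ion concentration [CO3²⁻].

[CO2*] = KH · pCO2 = 10^(−1.42) × 646×10^-6 = 2.456×10^-5 mol/L
α₀ = 1/(1 + K1/[H⁺] + K1K2/[H⁺]²) = 1/(1 + 10^+1.48 + 10^-1.06) = 0.03196
DIC = [CO2*]/α₀ = 2.456×10^-5 / 0.03196 = 0.7684 mmol/L
[CO3²⁻] = α₂·DIC; α₂ = 0.002784, so [CO3²⁻] = 0.002784 × 0.7684 = 0.00214 mmol/L = 2.14 μmol/L

[CO3²⁻] = 2.14 μmol/L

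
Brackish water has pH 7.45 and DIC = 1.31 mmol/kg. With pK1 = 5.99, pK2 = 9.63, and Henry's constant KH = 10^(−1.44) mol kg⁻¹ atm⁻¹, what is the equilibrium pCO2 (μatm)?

pCO2 = 1200 μatm

α₀ = 1 / (1 + K1/[H⁺] + K1K2/[H⁺]²) = 1 / (1 + 10^+1.46 + 10^-0.72)
   = 1 / (1 + 28.840 + 0.19055) = 1/30.031 = 0.03330
[CO2*] = α₀ × DIC = 0.03330 × 1.31 = 0.04362 mmol/kg
pCO2 = [CO2*]/KH = 4.362×10^-5 / 3.631×10^-2 = 1200 μatm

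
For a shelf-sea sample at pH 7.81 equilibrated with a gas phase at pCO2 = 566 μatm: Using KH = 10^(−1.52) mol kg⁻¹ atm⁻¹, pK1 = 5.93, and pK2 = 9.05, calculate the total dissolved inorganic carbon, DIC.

DIC = 1.39 mmol/kg

[CO2*] = KH · pCO2 = 10^(−1.52) × 566×10^-6 = 1.709×10^-5 mol/kg
α₀ = 1/(1 + K1/[H⁺] + K1K2/[H⁺]²) = 1/(1 + 10^+1.88 + 10^+0.64) = 0.01231
DIC = [CO2*]/α₀ = 1.709×10^-5 / 0.01231 = 1.39 mmol/kg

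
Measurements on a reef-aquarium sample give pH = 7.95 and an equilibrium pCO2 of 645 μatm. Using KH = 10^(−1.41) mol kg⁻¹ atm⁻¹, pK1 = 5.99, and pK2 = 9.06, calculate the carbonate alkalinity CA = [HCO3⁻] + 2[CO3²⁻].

CA = 2.64 mmol/kg

[CO2*] = KH · pCO2 = 10^(−1.41) × 645×10^-6 = 2.509×10^-5 mol/kg
α₀ = 1/(1 + K1/[H⁺] + K1K2/[H⁺]²) = 1/(1 + 10^+1.96 + 10^+0.85) = 0.01007
DIC = [CO2*]/α₀ = 2.509×10^-5 / 0.01007 = 2.491 mmol/kg
CA = (α₁ + 2α₂)·DIC = (0.9186 + 2×0.07131) × 2.491 = 2.64 mmol/kg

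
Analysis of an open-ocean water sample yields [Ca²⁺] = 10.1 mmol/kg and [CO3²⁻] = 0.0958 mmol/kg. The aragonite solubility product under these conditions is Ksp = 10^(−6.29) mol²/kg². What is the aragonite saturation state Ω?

Ω = 1.89

Ksp = 10^(−6.29) = 5.129×10^-7
Ω = [Ca²⁺][CO3²⁻]/Ksp = (10.1×10^-3)(0.0958×10^-3) / 5.129×10^-7 = 1.89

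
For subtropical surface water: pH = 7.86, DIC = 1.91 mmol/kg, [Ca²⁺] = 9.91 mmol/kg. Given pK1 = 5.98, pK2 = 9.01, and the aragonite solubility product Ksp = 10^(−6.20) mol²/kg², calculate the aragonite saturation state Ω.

α₂ = 1 / (1 + [H⁺]/K2 + [H⁺]²/(K1K2)) = 1 / (1 + 10^+1.15 + 10^-0.73)
   = 1 / (1 + 14.125 + 0.18621) = 1/15.312 = 0.06531
[CO3²⁻] = α₂ × DIC = 0.06531 × 1.91 = 0.1247 mmol/kg
Ksp = 10^(−6.20) = 6.310×10^-7
Ω = [Ca²⁺][CO3²⁻]/Ksp = (9.91×10^-3)(1.247×10^-4) / 6.310×10^-7 = 1.96

Ω = 1.96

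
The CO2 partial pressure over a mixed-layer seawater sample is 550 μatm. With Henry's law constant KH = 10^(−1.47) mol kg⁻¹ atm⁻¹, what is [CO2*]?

[CO2*] = 18.6 μmol/kg

KH = 10^(−1.47) = 3.388×10^-2 mol kg⁻¹ atm⁻¹
[CO2*] = KH · pCO2 = 3.388×10^-2 × 550×10^-6 atm = 1.86×10^-5 mol/kg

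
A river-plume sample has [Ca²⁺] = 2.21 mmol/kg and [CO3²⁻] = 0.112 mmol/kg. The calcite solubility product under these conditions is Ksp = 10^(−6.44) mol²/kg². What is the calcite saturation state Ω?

Ksp = 10^(−6.44) = 3.631×10^-7
Ω = [Ca²⁺][CO3²⁻]/Ksp = (2.21×10^-3)(0.112×10^-3) / 3.631×10^-7 = 0.682

Ω = 0.682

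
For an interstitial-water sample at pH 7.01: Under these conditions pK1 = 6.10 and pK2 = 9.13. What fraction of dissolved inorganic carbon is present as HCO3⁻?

α₁ = 1 / (1 + [H⁺]/K1 + K2/[H⁺]) = 1 / (1 + 10^-0.91 + 10^-2.12)
   = 1 / (1 + 0.12303 + 0.0075858) = 1/1.1306 = 0.8845

α₁ = 0.884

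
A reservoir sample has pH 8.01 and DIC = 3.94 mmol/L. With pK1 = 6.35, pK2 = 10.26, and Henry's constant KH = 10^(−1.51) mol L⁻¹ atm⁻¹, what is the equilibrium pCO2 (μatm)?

α₀ = 1 / (1 + K1/[H⁺] + K1K2/[H⁺]²) = 1 / (1 + 10^+1.66 + 10^-0.59)
   = 1 / (1 + 45.709 + 0.25704) = 1/46.966 = 0.02129
[CO2*] = α₀ × DIC = 0.02129 × 3.94 = 0.08389 mmol/L
pCO2 = [CO2*]/KH = 8.389×10^-5 / 3.090×10^-2 = 2710 μatm

pCO2 = 2710 μatm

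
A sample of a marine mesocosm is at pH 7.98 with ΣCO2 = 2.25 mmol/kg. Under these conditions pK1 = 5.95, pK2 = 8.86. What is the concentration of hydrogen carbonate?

α₁ = 1 / (1 + [H⁺]/K1 + K2/[H⁺]) = 1 / (1 + 10^-2.03 + 10^-0.88)
   = 1 / (1 + 0.0093325 + 0.13183) = 1/1.1412 = 0.8763
[HCO3⁻] = α₁ × DIC = 0.8763 × 2.25 = 1.97 mmol/kg

[HCO3⁻] = 1.97 mmol/kg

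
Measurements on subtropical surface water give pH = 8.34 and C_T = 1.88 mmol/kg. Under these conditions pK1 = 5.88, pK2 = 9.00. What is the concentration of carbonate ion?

α₂ = 1 / (1 + [H⁺]/K2 + [H⁺]²/(K1K2)) = 1 / (1 + 10^+0.66 + 10^-1.80)
   = 1 / (1 + 4.5709 + 0.015849) = 1/5.5867 = 0.1790
[CO3²⁻] = α₂ × DIC = 0.1790 × 1.88 = 0.337 mmol/kg

[CO3²⁻] = 0.337 mmol/kg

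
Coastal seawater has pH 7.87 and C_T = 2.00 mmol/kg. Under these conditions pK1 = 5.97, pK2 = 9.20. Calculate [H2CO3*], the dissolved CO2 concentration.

α₀ = 1 / (1 + K1/[H⁺] + K1K2/[H⁺]²) = 1 / (1 + 10^+1.90 + 10^+0.57)
   = 1 / (1 + 79.433 + 3.7154) = 1/84.148 = 0.01188
[CO2*] = α₀ × DIC = 0.01188 × 2.00 = 0.0238 mmol/kg

[CO2*] = 0.0238 mmol/kg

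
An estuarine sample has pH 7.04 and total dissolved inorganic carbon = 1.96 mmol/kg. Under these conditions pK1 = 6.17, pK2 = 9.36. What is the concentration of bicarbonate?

[HCO3⁻] = 1.72 mmol/kg

α₁ = 1 / (1 + [H⁺]/K1 + K2/[H⁺]) = 1 / (1 + 10^-0.87 + 10^-2.32)
   = 1 / (1 + 0.13490 + 0.0047863) = 1/1.1397 = 0.8774
[HCO3⁻] = α₁ × DIC = 0.8774 × 1.96 = 1.72 mmol/kg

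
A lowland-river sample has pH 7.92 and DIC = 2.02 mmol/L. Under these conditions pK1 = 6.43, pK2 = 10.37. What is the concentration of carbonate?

[CO3²⁻] = 6.92 μmol/L

α₂ = 1 / (1 + [H⁺]/K2 + [H⁺]²/(K1K2)) = 1 / (1 + 10^+2.45 + 10^+0.96)
   = 1 / (1 + 281.84 + 9.1201) = 1/291.96 = 0.003425
[CO3²⁻] = α₂ × DIC = 0.003425 × 2.02 = 0.00692 mmol/L = 6.92 μmol/L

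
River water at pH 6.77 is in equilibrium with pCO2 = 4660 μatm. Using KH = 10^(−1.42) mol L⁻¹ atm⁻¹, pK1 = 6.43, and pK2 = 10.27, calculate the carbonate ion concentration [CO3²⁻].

[CO2*] = KH · pCO2 = 10^(−1.42) × 4660×10^-6 = 1.772×10^-4 mol/L
α₀ = 1/(1 + K1/[H⁺] + K1K2/[H⁺]²) = 1/(1 + 10^+0.34 + 10^-3.16) = 0.3136
DIC = [CO2*]/α₀ = 1.772×10^-4 / 0.3136 = 0.5649 mmol/L
[CO3²⁻] = α₂·DIC; α₂ = 0.0002170, so [CO3²⁻] = 0.0002170 × 0.5649 = 0.000123 mmol/L = 0.123 μmol/L

[CO3²⁻] = 0.123 μmol/L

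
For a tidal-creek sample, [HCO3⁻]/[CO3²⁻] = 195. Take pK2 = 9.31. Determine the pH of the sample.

pH = 7.02

From K2 = [H⁺][CO3²⁻]/[HCO3⁻]:  pH = pK2 − log₁₀([HCO3⁻]/[CO3²⁻])
log₁₀(195) = +2.290
pH = 9.31 − (+2.290) = 7.02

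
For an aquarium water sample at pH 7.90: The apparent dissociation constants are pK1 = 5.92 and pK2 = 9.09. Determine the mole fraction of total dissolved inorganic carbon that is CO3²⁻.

α₂ = 1 / (1 + [H⁺]/K2 + [H⁺]²/(K1K2)) = 1 / (1 + 10^+1.19 + 10^-0.79)
   = 1 / (1 + 15.488 + 0.16218) = 1/16.650 = 0.06006

α₂ = 0.0601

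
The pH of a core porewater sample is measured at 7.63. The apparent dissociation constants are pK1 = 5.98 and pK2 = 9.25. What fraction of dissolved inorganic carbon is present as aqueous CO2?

α₀ = 0.0214

α₀ = 1 / (1 + K1/[H⁺] + K1K2/[H⁺]²) = 1 / (1 + 10^+1.65 + 10^+0.03)
   = 1 / (1 + 44.668 + 1.0715) = 1/46.740 = 0.02140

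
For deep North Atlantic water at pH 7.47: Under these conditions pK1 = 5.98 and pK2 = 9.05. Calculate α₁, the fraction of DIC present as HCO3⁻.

α₁ = 1 / (1 + [H⁺]/K1 + K2/[H⁺]) = 1 / (1 + 10^-1.49 + 10^-1.58)
   = 1 / (1 + 0.032359 + 0.026303) = 1/1.0587 = 0.9446

α₁ = 0.945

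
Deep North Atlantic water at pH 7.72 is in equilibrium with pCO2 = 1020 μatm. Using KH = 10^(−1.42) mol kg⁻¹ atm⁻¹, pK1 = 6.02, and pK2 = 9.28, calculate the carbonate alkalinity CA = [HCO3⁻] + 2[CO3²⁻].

[CO2*] = KH · pCO2 = 10^(−1.42) × 1020×10^-6 = 3.878×10^-5 mol/kg
α₀ = 1/(1 + K1/[H⁺] + K1K2/[H⁺]²) = 1/(1 + 10^+1.70 + 10^+0.14) = 0.01905
DIC = [CO2*]/α₀ = 3.878×10^-5 / 0.01905 = 2.036 mmol/kg
CA = (α₁ + 2α₂)·DIC = (0.9547 + 2×0.02629) × 2.036 = 2.05 mmol/kg

CA = 2.05 mmol/kg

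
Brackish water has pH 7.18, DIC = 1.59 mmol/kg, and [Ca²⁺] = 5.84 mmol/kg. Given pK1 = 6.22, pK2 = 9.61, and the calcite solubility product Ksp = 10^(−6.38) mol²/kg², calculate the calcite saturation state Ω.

Ω = 0.0743

α₂ = 1 / (1 + [H⁺]/K2 + [H⁺]²/(K1K2)) = 1 / (1 + 10^+2.43 + 10^+1.47)
   = 1 / (1 + 269.15 + 29.512) = 1/299.67 = 0.003337
[CO3²⁻] = α₂ × DIC = 0.003337 × 1.59 = 0.005306 mmol/kg = 5.306 μmol/kg
Ksp = 10^(−6.38) = 4.169×10^-7
Ω = [Ca²⁺][CO3²⁻]/Ksp = (5.84×10^-3)(5.306×10^-6) / 4.169×10^-7 = 0.0743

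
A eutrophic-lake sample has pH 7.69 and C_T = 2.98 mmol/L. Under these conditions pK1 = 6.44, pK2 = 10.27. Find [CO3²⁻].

[CO3²⁻] = 7.40 μmol/L

α₂ = 1 / (1 + [H⁺]/K2 + [H⁺]²/(K1K2)) = 1 / (1 + 10^+2.58 + 10^+1.33)
   = 1 / (1 + 380.19 + 21.380) = 1/402.57 = 0.002484
[CO3²⁻] = α₂ × DIC = 0.002484 × 2.98 = 0.00740 mmol/L = 7.40 μmol/L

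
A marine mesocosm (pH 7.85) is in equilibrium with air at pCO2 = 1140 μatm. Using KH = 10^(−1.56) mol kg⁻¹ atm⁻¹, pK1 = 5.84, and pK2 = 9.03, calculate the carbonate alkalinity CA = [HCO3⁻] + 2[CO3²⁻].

[CO2*] = KH · pCO2 = 10^(−1.56) × 1140×10^-6 = 3.140×10^-5 mol/kg
α₀ = 1/(1 + K1/[H⁺] + K1K2/[H⁺]²) = 1/(1 + 10^+2.01 + 10^+0.83) = 0.009083
DIC = [CO2*]/α₀ = 3.140×10^-5 / 0.009083 = 3.457 mmol/kg
CA = (α₁ + 2α₂)·DIC = (0.9295 + 2×0.06141) × 3.457 = 3.64 mmol/kg

CA = 3.64 mmol/kg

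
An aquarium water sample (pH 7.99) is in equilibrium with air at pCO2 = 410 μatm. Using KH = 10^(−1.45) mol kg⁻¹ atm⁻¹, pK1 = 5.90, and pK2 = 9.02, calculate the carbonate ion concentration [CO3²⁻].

[CO2*] = KH · pCO2 = 10^(−1.45) × 410×10^-6 = 1.455×10^-5 mol/kg
α₀ = 1/(1 + K1/[H⁺] + K1K2/[H⁺]²) = 1/(1 + 10^+2.09 + 10^+1.06) = 0.007380
DIC = [CO2*]/α₀ = 1.455×10^-5 / 0.007380 = 1.971 mmol/kg
[CO3²⁻] = α₂·DIC; α₂ = 0.08473, so [CO3²⁻] = 0.08473 × 1.971 = 0.167 mmol/kg

[CO3²⁻] = 0.167 mmol/kg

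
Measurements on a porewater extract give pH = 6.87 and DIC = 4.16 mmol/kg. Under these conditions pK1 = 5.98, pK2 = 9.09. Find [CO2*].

[CO2*] = 0.472 mmol/kg

α₀ = 1 / (1 + K1/[H⁺] + K1K2/[H⁺]²) = 1 / (1 + 10^+0.89 + 10^-1.33)
   = 1 / (1 + 7.7625 + 0.046774) = 1/8.8092 = 0.1135
[CO2*] = α₀ × DIC = 0.1135 × 4.16 = 0.472 mmol/kg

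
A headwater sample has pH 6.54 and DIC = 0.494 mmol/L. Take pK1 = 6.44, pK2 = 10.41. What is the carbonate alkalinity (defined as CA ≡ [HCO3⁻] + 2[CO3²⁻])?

CA = [HCO3⁻] + 2[CO3²⁻] = (α₁ + 2α₂)·DIC
At pH 6.54: [H⁺]/K1 = 10^-0.10 = 0.79433, K2/[H⁺] = 10^-3.87 = 0.00013490
α₁ = 1/(1 + 0.79433 + 0.00013490) = 1/1.7945 = 0.5573; α₂ = α₁·K2/[H⁺] = 7.517×10^-5
α₁ + 2α₂ = 0.5574
CA = 0.5574 × 0.494 = 0.275 mmol/L

CA = 0.275 mmol/L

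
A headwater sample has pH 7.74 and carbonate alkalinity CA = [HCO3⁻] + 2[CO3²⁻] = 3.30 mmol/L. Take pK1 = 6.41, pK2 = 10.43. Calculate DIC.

DIC = 3.45 mmol/L

CA = [HCO3⁻] + 2[CO3²⁻] = (α₁ + 2α₂)·DIC
At pH 7.74: [H⁺]/K1 = 10^-1.33 = 0.046774, K2/[H⁺] = 10^-2.69 = 0.0020417
α₁ = 1/(1 + 0.046774 + 0.0020417) = 1/1.0488 = 0.9535; α₂ = α₁·K2/[H⁺] = 0.001947
α₁ + 2α₂ = 0.9574
DIC = CA / (α₁ + 2α₂) = 3.30 / 0.9574 = 3.45 mmol/L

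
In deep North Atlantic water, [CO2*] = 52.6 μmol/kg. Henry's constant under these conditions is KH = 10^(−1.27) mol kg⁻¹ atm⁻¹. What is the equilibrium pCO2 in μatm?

pCO2 = 979 μatm

KH = 10^(−1.27) = 5.370×10^-2 mol kg⁻¹ atm⁻¹
pCO2 = [CO2*]/KH = 52.6×10^-6 / 5.370×10^-2 = 9.79×10^-4 atm = 979 μatm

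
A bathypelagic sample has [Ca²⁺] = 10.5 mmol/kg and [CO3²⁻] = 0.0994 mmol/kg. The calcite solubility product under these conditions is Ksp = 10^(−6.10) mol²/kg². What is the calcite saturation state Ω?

Ksp = 10^(−6.10) = 7.943×10^-7
Ω = [Ca²⁺][CO3²⁻]/Ksp = (10.5×10^-3)(0.0994×10^-3) / 7.943×10^-7 = 1.31

Ω = 1.31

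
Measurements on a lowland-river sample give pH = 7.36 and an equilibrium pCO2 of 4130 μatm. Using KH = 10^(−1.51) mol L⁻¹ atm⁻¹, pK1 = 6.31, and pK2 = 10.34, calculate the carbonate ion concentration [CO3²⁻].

[CO2*] = KH · pCO2 = 10^(−1.51) × 4130×10^-6 = 1.276×10^-4 mol/L
α₀ = 1/(1 + K1/[H⁺] + K1K2/[H⁺]²) = 1/(1 + 10^+1.05 + 10^-1.93) = 0.08175
DIC = [CO2*]/α₀ = 1.276×10^-4 / 0.08175 = 1.561 mmol/L
[CO3²⁻] = α₂·DIC; α₂ = 0.0009605, so [CO3²⁻] = 0.0009605 × 1.561 = 0.00150 mmol/L = 1.50 μmol/L

[CO3²⁻] = 1.50 μmol/L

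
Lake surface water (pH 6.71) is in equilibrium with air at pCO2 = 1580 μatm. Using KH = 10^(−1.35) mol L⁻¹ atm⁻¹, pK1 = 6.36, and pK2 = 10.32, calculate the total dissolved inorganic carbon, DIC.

[CO2*] = KH · pCO2 = 10^(−1.35) × 1580×10^-6 = 7.058×10^-5 mol/L
α₀ = 1/(1 + K1/[H⁺] + K1K2/[H⁺]²) = 1/(1 + 10^+0.35 + 10^-3.26) = 0.3087
DIC = [CO2*]/α₀ = 7.058×10^-5 / 0.3087 = 0.229 mmol/L

DIC = 0.229 mmol/L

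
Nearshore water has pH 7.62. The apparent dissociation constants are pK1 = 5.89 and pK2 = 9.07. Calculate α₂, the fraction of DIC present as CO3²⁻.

α₂ = 0.0337

α₂ = 1 / (1 + [H⁺]/K2 + [H⁺]²/(K1K2)) = 1 / (1 + 10^+1.45 + 10^-0.28)
   = 1 / (1 + 28.184 + 0.52481) = 1/29.709 = 0.03366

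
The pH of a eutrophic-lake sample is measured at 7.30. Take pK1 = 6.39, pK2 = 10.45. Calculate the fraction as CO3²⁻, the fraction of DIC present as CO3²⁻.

α₂ = 0.000630

α₂ = 1 / (1 + [H⁺]/K2 + [H⁺]²/(K1K2)) = 1 / (1 + 10^+3.15 + 10^+2.24)
   = 1 / (1 + 1412.5 + 173.78) = 1/1587.3 = 0.0006300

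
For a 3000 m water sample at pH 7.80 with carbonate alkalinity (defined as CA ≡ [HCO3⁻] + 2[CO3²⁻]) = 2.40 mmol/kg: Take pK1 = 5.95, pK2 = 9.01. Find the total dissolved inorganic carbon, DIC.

DIC = 2.30 mmol/kg

CA = [HCO3⁻] + 2[CO3²⁻] = (α₁ + 2α₂)·DIC
At pH 7.80: [H⁺]/K1 = 10^-1.85 = 0.014125, K2/[H⁺] = 10^-1.21 = 0.061660
α₁ = 1/(1 + 0.014125 + 0.061660) = 1/1.0758 = 0.9296; α₂ = α₁·K2/[H⁺] = 0.05732
α₁ + 2α₂ = 1.0442
DIC = CA / (α₁ + 2α₂) = 2.40 / 1.0442 = 2.30 mmol/kg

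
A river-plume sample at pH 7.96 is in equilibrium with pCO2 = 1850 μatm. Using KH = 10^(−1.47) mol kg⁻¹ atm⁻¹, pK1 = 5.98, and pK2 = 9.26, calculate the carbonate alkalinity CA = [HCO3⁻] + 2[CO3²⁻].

[CO2*] = KH · pCO2 = 10^(−1.47) × 1850×10^-6 = 6.269×10^-5 mol/kg
α₀ = 1/(1 + K1/[H⁺] + K1K2/[H⁺]²) = 1/(1 + 10^+1.98 + 10^+0.68) = 0.009873
DIC = [CO2*]/α₀ = 6.269×10^-5 / 0.009873 = 6.349 mmol/kg
CA = (α₁ + 2α₂)·DIC = (0.9429 + 2×0.04726) × 6.349 = 6.59 mmol/kg

CA = 6.59 mmol/kg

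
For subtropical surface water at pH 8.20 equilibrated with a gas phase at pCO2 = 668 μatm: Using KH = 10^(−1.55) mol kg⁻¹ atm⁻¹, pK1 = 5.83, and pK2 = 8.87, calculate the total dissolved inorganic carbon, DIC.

[CO2*] = KH · pCO2 = 10^(−1.55) × 668×10^-6 = 1.883×10^-5 mol/kg
α₀ = 1/(1 + K1/[H⁺] + K1K2/[H⁺]²) = 1/(1 + 10^+2.37 + 10^+1.70) = 0.003502
DIC = [CO2*]/α₀ = 1.883×10^-5 / 0.003502 = 5.38 mmol/kg

DIC = 5.38 mmol/kg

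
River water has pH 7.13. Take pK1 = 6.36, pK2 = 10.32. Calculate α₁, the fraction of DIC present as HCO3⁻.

α₁ = 0.854

α₁ = 1 / (1 + [H⁺]/K1 + K2/[H⁺]) = 1 / (1 + 10^-0.77 + 10^-3.19)
   = 1 / (1 + 0.16982 + 0.00064565) = 1/1.1705 = 0.8544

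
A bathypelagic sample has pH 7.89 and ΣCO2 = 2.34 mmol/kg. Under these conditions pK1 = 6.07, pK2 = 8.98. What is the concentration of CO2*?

α₀ = 1 / (1 + K1/[H⁺] + K1K2/[H⁺]²) = 1 / (1 + 10^+1.82 + 10^+0.73)
   = 1 / (1 + 66.069 + 5.3703) = 1/72.440 = 0.01380
[CO2*] = α₀ × DIC = 0.01380 × 2.34 = 0.0323 mmol/kg

[CO2*] = 0.0323 mmol/kg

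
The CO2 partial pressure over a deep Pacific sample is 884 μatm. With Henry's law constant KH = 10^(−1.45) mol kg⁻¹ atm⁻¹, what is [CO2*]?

[CO2*] = 31.4 μmol/kg

KH = 10^(−1.45) = 3.548×10^-2 mol kg⁻¹ atm⁻¹
[CO2*] = KH · pCO2 = 3.548×10^-2 × 884×10^-6 atm = 3.14×10^-5 mol/kg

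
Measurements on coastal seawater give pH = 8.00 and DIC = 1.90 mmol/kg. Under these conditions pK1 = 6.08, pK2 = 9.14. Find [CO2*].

α₀ = 1 / (1 + K1/[H⁺] + K1K2/[H⁺]²) = 1 / (1 + 10^+1.92 + 10^+0.78)
   = 1 / (1 + 83.176 + 6.0256) = 1/90.202 = 0.01109
[CO2*] = α₀ × DIC = 0.01109 × 1.90 = 0.0211 mmol/kg

[CO2*] = 0.0211 mmol/kg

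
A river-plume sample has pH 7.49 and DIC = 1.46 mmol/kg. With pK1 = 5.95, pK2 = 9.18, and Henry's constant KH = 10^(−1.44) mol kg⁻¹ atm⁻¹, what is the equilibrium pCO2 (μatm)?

pCO2 = 1110 μatm

α₀ = 1 / (1 + K1/[H⁺] + K1K2/[H⁺]²) = 1 / (1 + 10^+1.54 + 10^-0.15)
   = 1 / (1 + 34.674 + 0.70795) = 1/36.382 = 0.02749
[CO2*] = α₀ × DIC = 0.02749 × 1.46 = 0.04013 mmol/kg
pCO2 = [CO2*]/KH = 4.013×10^-5 / 3.631×10^-2 = 1110 μatm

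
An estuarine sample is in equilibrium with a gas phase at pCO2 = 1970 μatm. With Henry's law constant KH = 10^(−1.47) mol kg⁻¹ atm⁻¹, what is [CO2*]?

KH = 10^(−1.47) = 3.388×10^-2 mol kg⁻¹ atm⁻¹
[CO2*] = KH · pCO2 = 3.388×10^-2 × 1970×10^-6 atm = 6.68×10^-5 mol/kg

[CO2*] = 66.8 μmol/kg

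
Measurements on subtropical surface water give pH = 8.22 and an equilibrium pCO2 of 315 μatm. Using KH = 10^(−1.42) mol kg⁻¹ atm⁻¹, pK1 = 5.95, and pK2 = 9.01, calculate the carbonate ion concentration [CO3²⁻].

[CO3²⁻] = 0.362 mmol/kg

[CO2*] = KH · pCO2 = 10^(−1.42) × 315×10^-6 = 1.198×10^-5 mol/kg
α₀ = 1/(1 + K1/[H⁺] + K1K2/[H⁺]²) = 1/(1 + 10^+2.27 + 10^+1.48) = 0.004600
DIC = [CO2*]/α₀ = 1.198×10^-5 / 0.004600 = 2.604 mmol/kg
[CO3²⁻] = α₂·DIC; α₂ = 0.1389, so [CO3²⁻] = 0.1389 × 2.604 = 0.362 mmol/kg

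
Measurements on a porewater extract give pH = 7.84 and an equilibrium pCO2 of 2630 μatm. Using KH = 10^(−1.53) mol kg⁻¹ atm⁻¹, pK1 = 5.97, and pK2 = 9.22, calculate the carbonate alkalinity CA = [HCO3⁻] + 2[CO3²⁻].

[CO2*] = KH · pCO2 = 10^(−1.53) × 2630×10^-6 = 7.762×10^-5 mol/kg
α₀ = 1/(1 + K1/[H⁺] + K1K2/[H⁺]²) = 1/(1 + 10^+1.87 + 10^+0.49) = 0.01278
DIC = [CO2*]/α₀ = 7.762×10^-5 / 0.01278 = 6.071 mmol/kg
CA = (α₁ + 2α₂)·DIC = (0.9477 + 2×0.03951) × 6.071 = 6.23 mmol/kg

CA = 6.23 mmol/kg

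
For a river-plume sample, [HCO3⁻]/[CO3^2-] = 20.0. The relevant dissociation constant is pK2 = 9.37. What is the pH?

pH = 8.07

From K2 = [H⁺][CO3^2-]/[HCO3⁻]:  pH = pK2 − log₁₀([HCO3⁻]/[CO3^2-])
log₁₀(20.0) = +1.301
pH = 9.37 − (+1.301) = 8.07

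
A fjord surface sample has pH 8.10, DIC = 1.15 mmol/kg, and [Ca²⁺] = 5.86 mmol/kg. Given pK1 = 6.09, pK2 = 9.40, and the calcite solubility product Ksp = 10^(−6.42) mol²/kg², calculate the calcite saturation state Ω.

α₂ = 1 / (1 + [H⁺]/K2 + [H⁺]²/(K1K2)) = 1 / (1 + 10^+1.30 + 10^-0.71)
   = 1 / (1 + 19.953 + 0.19498) = 1/21.148 = 0.04729
[CO3²⁻] = α₂ × DIC = 0.04729 × 1.15 = 0.05438 mmol/kg
Ksp = 10^(−6.42) = 3.802×10^-7
Ω = [Ca²⁺][CO3²⁻]/Ksp = (5.86×10^-3)(5.438×10^-5) / 3.802×10^-7 = 0.838

Ω = 0.838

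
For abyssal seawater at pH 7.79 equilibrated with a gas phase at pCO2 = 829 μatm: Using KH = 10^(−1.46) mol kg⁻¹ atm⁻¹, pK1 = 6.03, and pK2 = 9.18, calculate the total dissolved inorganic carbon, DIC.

DIC = 1.75 mmol/kg

[CO2*] = KH · pCO2 = 10^(−1.46) × 829×10^-6 = 2.874×10^-5 mol/kg
α₀ = 1/(1 + K1/[H⁺] + K1K2/[H⁺]²) = 1/(1 + 10^+1.76 + 10^+0.37) = 0.01642
DIC = [CO2*]/α₀ = 2.874×10^-5 / 0.01642 = 1.75 mmol/kg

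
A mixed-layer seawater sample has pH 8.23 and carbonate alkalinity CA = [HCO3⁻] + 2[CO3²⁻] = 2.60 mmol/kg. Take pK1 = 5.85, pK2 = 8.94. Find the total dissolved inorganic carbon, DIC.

CA = [HCO3⁻] + 2[CO3²⁻] = (α₁ + 2α₂)·DIC
At pH 8.23: [H⁺]/K1 = 10^-2.38 = 0.0041687, K2/[H⁺] = 10^-0.71 = 0.19498
α₁ = 1/(1 + 0.0041687 + 0.19498) = 1/1.1992 = 0.8339; α₂ = α₁·K2/[H⁺] = 0.1626
α₁ + 2α₂ = 1.1591
DIC = CA / (α₁ + 2α₂) = 2.60 / 1.1591 = 2.24 mmol/kg

DIC = 2.24 mmol/kg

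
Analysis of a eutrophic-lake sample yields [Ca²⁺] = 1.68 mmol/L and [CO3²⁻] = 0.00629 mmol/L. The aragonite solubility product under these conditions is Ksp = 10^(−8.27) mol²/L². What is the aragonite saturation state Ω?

Ω = 1.97

Ksp = 10^(−8.27) = 5.370×10^-9
Ω = [Ca²⁺][CO3²⁻]/Ksp = (1.68×10^-3)(0.00629×10^-3) / 5.370×10^-9 = 1.97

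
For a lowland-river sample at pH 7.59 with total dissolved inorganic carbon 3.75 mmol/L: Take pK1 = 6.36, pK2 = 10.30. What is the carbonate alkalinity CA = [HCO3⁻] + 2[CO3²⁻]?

CA = [HCO3⁻] + 2[CO3²⁻] = (α₁ + 2α₂)·DIC
At pH 7.59: [H⁺]/K1 = 10^-1.23 = 0.058884, K2/[H⁺] = 10^-2.71 = 0.0019498
α₁ = 1/(1 + 0.058884 + 0.0019498) = 1/1.0608 = 0.9427; α₂ = α₁·K2/[H⁺] = 0.001838
α₁ + 2α₂ = 0.9463
CA = 0.9463 × 3.75 = 3.55 mmol/L

CA = 3.55 mmol/L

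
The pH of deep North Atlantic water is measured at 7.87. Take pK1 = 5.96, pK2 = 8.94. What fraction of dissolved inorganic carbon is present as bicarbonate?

α₁ = 0.911

α₁ = 1 / (1 + [H⁺]/K1 + K2/[H⁺]) = 1 / (1 + 10^-1.91 + 10^-1.07)
   = 1 / (1 + 0.012303 + 0.085114) = 1/1.0974 = 0.9112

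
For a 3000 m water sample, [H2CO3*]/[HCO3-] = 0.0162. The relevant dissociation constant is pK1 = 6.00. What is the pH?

From K1 = [H⁺][HCO3-]/[H2CO3*]:  pH = pK1 − log₁₀([H2CO3*]/[HCO3-])
log₁₀(0.0162) = -1.790
pH = 6.00 − (-1.790) = 7.79

pH = 7.79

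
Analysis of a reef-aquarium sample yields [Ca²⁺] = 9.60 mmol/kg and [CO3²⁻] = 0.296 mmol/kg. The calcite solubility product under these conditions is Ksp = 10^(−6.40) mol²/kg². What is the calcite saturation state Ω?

Ksp = 10^(−6.40) = 3.981×10^-7
Ω = [Ca²⁺][CO3²⁻]/Ksp = (9.60×10^-3)(0.296×10^-3) / 3.981×10^-7 = 7.14

Ω = 7.14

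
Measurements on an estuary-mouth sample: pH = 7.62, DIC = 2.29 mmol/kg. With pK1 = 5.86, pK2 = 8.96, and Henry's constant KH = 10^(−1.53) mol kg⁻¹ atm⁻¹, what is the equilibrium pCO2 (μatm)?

pCO2 = 1270 μatm

α₀ = 1 / (1 + K1/[H⁺] + K1K2/[H⁺]²) = 1 / (1 + 10^+1.76 + 10^+0.42)
   = 1 / (1 + 57.544 + 2.6303) = 1/61.174 = 0.01635
[CO2*] = α₀ × DIC = 0.01635 × 2.29 = 0.03743 mmol/kg
pCO2 = [CO2*]/KH = 3.743×10^-5 / 2.951×10^-2 = 1270 μatm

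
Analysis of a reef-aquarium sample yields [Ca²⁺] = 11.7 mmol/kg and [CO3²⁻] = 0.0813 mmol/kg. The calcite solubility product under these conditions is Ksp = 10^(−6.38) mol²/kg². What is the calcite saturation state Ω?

Ksp = 10^(−6.38) = 4.169×10^-7
Ω = [Ca²⁺][CO3²⁻]/Ksp = (11.7×10^-3)(0.0813×10^-3) / 4.169×10^-7 = 2.28

Ω = 2.28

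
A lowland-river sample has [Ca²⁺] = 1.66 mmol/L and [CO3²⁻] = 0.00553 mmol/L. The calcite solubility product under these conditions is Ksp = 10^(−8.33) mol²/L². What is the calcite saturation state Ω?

Ksp = 10^(−8.33) = 4.677×10^-9
Ω = [Ca²⁺][CO3²⁻]/Ksp = (1.66×10^-3)(0.00553×10^-3) / 4.677×10^-9 = 1.96

Ω = 1.96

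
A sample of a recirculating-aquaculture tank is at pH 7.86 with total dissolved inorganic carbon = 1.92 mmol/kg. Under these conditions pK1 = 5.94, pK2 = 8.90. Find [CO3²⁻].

α₂ = 1 / (1 + [H⁺]/K2 + [H⁺]²/(K1K2)) = 1 / (1 + 10^+1.04 + 10^-0.88)
   = 1 / (1 + 10.965 + 0.13183) = 1/12.097 = 0.08267
[CO3²⁻] = α₂ × DIC = 0.08267 × 1.92 = 0.159 mmol/kg

[CO3²⁻] = 0.159 mmol/kg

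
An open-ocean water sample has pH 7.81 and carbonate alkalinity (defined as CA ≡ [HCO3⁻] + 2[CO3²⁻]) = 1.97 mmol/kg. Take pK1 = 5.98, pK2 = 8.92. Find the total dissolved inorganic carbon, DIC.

CA = [HCO3⁻] + 2[CO3²⁻] = (α₁ + 2α₂)·DIC
At pH 7.81: [H⁺]/K1 = 10^-1.83 = 0.014791, K2/[H⁺] = 10^-1.11 = 0.077625
α₁ = 1/(1 + 0.014791 + 0.077625) = 1/1.0924 = 0.9154; α₂ = α₁·K2/[H⁺] = 0.07106
α₁ + 2α₂ = 1.0575
DIC = CA / (α₁ + 2α₂) = 1.97 / 1.0575 = 1.86 mmol/kg

DIC = 1.86 mmol/kg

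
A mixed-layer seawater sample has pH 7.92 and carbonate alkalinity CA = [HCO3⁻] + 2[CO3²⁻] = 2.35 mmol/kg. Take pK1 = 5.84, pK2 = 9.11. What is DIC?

DIC = 2.23 mmol/kg

CA = [HCO3⁻] + 2[CO3²⁻] = (α₁ + 2α₂)·DIC
At pH 7.92: [H⁺]/K1 = 10^-2.08 = 0.0083176, K2/[H⁺] = 10^-1.19 = 0.064565
α₁ = 1/(1 + 0.0083176 + 0.064565) = 1/1.0729 = 0.9321; α₂ = α₁·K2/[H⁺] = 0.06018
α₁ + 2α₂ = 1.0524
DIC = CA / (α₁ + 2α₂) = 2.35 / 1.0524 = 2.23 mmol/kg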